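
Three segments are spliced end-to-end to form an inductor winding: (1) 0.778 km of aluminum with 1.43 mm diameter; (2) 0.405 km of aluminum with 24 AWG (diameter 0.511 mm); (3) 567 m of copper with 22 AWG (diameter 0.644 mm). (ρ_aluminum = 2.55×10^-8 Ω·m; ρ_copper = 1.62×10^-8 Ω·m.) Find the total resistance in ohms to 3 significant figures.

Seg 1: A = π(d/2)² = π(7.1500e-04 m)² = 1.606e-06 m²
R_1 = (2.55×10^-8)(778)/(1.606e-06) = 12.35 Ω
Seg 2: A = π(0.511/2 mm)² = π(2.5550e-04 m)² = 2.051e-07 m²
R_2 = (2.55×10^-8)(405)/(2.051e-07) = 50.36 Ω
Seg 3: A = π(0.644/2 mm)² = π(3.2200e-04 m)² = 3.257e-07 m²
R_3 = (1.62×10^-8)(567)/(3.257e-07) = 28.2 Ω
R_total = R_1 + R_2 + R_3 = 90.9 Ω

90.9 Ω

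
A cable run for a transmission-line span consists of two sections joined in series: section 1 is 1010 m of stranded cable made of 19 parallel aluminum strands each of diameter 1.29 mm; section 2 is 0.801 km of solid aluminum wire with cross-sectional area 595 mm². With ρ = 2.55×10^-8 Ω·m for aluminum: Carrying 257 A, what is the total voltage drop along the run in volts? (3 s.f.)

Section 1: A_strand = π(6.4500e-04)² = 1.307e-06 m²; R₁ = ρL/(N·A_s) = (2.55×10^-8)(1010)/(19×1.307e-06) = 1.037 Ω
Section 2: A = 595 mm² = 5.950e-04 m²
R₂ = (2.55×10^-8)(801)/(5.950e-04) = 0.03433 Ω
R = R₁ + R₂ = 1.071 Ω
V = IR = 257 × 1.071 = 275 V

275 V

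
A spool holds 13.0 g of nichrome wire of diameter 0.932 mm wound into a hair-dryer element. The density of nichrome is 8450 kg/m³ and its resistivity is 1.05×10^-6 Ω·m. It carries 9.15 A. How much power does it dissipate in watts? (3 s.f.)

291 W

A = π(d/2)² = π(4.6600e-04 m)² = 6.8222e-07 m²
L = m/(density·A) = 0.013/(8450×6.8222e-07) = 2.255 m
R = ρL/A = (1.05×10^-6)(2.255)/(6.8222e-07) = 3.471 Ω
P = I²R = (9.15)² × 3.471 = 291 W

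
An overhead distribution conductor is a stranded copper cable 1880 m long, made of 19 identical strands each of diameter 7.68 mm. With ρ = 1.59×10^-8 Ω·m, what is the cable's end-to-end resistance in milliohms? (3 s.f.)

34.0 mΩ

A_strand = π(3.8400e-03 m)² = 4.632e-05 m²
R_strand = ρL/A = (1.59×10^-8)(1880)/(4.632e-05) = 0.6453 Ω
R_total = R_strand/N = 0.6453/19 = 34.0 mΩ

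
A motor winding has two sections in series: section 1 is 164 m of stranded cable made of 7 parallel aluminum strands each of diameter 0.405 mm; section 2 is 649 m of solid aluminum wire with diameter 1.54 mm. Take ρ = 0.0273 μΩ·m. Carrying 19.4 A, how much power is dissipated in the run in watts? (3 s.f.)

ρ = 0.0273 μΩ·m = 2.73×10^-8 Ω·m
Section 1: A_strand = π(2.0250e-04)² = 1.288e-07 m²; R₁ = ρL/(N·A_s) = (2.73×10^-8)(164)/(7×1.288e-07) = 4.965 Ω
Section 2: A = π(d/2)² = π(7.7000e-04 m)² = 1.863e-06 m²
R₂ = (2.73×10^-8)(649)/(1.863e-06) = 9.512 Ω
R = R₁ + R₂ = 14.48 Ω
P = I²R = (19.4)² × 14.48 = 5450 W

5450 W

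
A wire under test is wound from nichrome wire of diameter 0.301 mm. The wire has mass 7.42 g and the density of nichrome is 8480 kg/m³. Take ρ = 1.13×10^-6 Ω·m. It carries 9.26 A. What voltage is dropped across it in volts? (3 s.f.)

A = π(d/2)² = π(1.5050e-04 m)² = 7.1158e-08 m²
L = m/(density·A) = 0.00742/(8480×7.1158e-08) = 12.3 m
R = ρL/A = (1.13×10^-6)(12.3)/(7.1158e-08) = 195.3 Ω
V = IR = 9.26 × 195.3 = 1810 V

1810 V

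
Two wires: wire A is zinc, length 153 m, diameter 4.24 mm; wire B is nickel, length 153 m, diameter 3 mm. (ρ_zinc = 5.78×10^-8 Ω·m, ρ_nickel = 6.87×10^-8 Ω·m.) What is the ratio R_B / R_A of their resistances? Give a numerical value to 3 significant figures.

R ∝ ρL/d², so R_B/R_A = (ρ_B/ρ_A) × (d_A/d_B)²
= (6.87×10^-8/5.78×10^-8) × (4.24/3)² = 2.37

2.37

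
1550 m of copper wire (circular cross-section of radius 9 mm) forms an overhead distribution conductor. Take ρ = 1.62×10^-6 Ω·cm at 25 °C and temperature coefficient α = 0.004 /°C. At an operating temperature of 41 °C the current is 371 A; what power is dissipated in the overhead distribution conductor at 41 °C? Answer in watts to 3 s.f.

ρ = 1.62×10^-6 Ω·cm = 1.62×10^-8 Ω·m
A = πr² = π(9.0000e-03 m)² = 2.545e-04 m²
R₍25₎ = ρL/A = (1.62×10^-8)(1550)/(2.545e-04) = 0.09868 Ω
R₍41₎ = R₍25₎(1 + αΔT) = 0.09868 × (1 + 0.004×16) = 0.105 Ω
P = I²R = (371)² × 0.105 = 14500 W

14500 W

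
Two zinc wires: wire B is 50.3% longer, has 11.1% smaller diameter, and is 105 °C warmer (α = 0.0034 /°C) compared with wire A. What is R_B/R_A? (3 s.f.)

2.58

R ∝ ρL/d² with ρ ∝ (1+αΔT), so R_B/R_A = (1 + 50.3/100) × (1 − 11.1/100)⁻² × (1 + 0.0034×105)
= 1.503 × 1.265 × 1.357 = 2.58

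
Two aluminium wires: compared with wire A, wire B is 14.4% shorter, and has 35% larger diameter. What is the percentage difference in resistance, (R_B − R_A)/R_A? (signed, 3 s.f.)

-53.0%

R ∝ L/d², so R_B/R_A = (1 − 14.4/100) × (1 + 35/100)⁻²
= 0.856 × 0.5487 = 0.4697
(R_B − R_A)/R_A = 0.4697 − 1 = -53.0%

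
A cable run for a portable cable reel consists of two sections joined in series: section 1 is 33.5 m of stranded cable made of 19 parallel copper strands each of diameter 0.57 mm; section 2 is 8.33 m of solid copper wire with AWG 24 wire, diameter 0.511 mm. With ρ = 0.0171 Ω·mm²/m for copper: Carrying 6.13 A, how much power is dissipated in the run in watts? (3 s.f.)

30.5 W

ρ = 0.0171 Ω·mm²/m = 1.71×10^-8 Ω·m
Section 1: A_strand = π(2.8500e-04)² = 2.552e-07 m²; R₁ = ρL/(N·A_s) = (1.71×10^-8)(33.5)/(19×2.552e-07) = 0.1182 Ω
Section 2: A = π(0.511/2 mm)² = π(2.5550e-04 m)² = 2.051e-07 m²
R₂ = (1.71×10^-8)(8.33)/(2.051e-07) = 0.6946 Ω
R = R₁ + R₂ = 0.8127 Ω
P = I²R = (6.13)² × 0.8127 = 30.5 W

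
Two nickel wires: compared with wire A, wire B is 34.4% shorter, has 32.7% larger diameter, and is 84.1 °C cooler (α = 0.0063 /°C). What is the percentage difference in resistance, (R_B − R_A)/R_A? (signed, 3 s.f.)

-82.5%

R ∝ ρL/d² with ρ ∝ (1+αΔT), so R_B/R_A = (1 − 34.4/100) × (1 + 32.7/100)⁻² × (1 − 0.0063×84.1)
= 0.656 × 0.5679 × 0.4702 = 0.1752
(R_B − R_A)/R_A = 0.1752 − 1 = -82.5%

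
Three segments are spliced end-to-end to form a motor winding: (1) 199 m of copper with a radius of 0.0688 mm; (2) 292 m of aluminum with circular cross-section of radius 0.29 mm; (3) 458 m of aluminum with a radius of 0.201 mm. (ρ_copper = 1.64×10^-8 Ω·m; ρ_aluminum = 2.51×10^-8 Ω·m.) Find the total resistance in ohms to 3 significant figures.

Seg 1: A = πr² = π(6.8800e-05 m)² = 1.487e-08 m²
R_1 = (1.64×10^-8)(199)/(1.487e-08) = 219.5 Ω
Seg 2: A = πr² = π(2.9000e-04 m)² = 2.642e-07 m²
R_2 = (2.51×10^-8)(292)/(2.642e-07) = 27.74 Ω
Seg 3: A = πr² = π(2.0100e-04 m)² = 1.269e-07 m²
R_3 = (2.51×10^-8)(458)/(1.269e-07) = 90.57 Ω
R_total = R_1 + R_2 + R_3 = 338 Ω

338 Ω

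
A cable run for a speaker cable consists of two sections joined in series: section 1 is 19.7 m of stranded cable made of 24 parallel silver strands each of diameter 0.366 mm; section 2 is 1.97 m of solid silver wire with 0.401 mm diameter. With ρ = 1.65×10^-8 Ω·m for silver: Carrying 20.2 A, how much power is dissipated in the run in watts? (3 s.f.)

158 W

Section 1: A_strand = π(1.8300e-04)² = 1.052e-07 m²; R₁ = ρL/(N·A_s) = (1.65×10^-8)(19.7)/(24×1.052e-07) = 0.1287 Ω
Section 2: A = π(d/2)² = π(2.0050e-04 m)² = 1.263e-07 m²
R₂ = (1.65×10^-8)(1.97)/(1.263e-07) = 0.2574 Ω
R = R₁ + R₂ = 0.3861 Ω
P = I²R = (20.2)² × 0.3861 = 158 W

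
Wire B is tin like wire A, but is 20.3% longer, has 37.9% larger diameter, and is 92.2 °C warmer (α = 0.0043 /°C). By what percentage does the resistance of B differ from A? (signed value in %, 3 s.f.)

R ∝ ρL/d² with ρ ∝ (1+αΔT), so R_B/R_A = (1 + 20.3/100) × (1 + 37.9/100)⁻² × (1 + 0.0043×92.2)
= 1.203 × 0.5259 × 1.397 = 0.8834
(R_B − R_A)/R_A = 0.8834 − 1 = -11.7%

-11.7%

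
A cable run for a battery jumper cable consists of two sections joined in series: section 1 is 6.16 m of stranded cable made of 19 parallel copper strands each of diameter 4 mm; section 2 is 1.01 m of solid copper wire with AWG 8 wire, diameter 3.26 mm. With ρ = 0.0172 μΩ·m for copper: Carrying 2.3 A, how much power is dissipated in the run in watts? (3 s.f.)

0.0134 W

ρ = 0.0172 μΩ·m = 1.72×10^-8 Ω·m
Section 1: A_strand = π(2.0000e-03)² = 1.257e-05 m²; R₁ = ρL/(N·A_s) = (1.72×10^-8)(6.16)/(19×1.257e-05) = 4.438×10^-4 Ω
Section 2: A = π(3.26/2 mm)² = π(1.6300e-03 m)² = 8.347e-06 m²
R₂ = (1.72×10^-8)(1.01)/(8.347e-06) = 0.002081 Ω
R = R₁ + R₂ = 0.002525 Ω
P = I²R = (2.3)² × 0.002525 = 0.0134 W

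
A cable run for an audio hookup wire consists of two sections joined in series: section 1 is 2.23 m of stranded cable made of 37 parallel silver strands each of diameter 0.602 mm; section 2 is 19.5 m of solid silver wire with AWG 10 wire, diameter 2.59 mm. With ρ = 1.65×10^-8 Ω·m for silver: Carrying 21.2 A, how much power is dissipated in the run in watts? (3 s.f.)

29.0 W

Section 1: A_strand = π(3.0100e-04)² = 2.846e-07 m²; R₁ = ρL/(N·A_s) = (1.65×10^-8)(2.23)/(37×2.846e-07) = 0.003494 Ω
Section 2: A = π(2.59/2 mm)² = π(1.2950e-03 m)² = 5.269e-06 m²
R₂ = (1.65×10^-8)(19.5)/(5.269e-06) = 0.06107 Ω
R = R₁ + R₂ = 0.06456 Ω
P = I²R = (21.2)² × 0.06456 = 29.0 W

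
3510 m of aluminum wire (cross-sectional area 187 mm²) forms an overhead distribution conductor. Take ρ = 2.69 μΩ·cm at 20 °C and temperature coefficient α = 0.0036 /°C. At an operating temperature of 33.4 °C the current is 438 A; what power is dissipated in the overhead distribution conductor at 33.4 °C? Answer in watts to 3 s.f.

1.02×10^5 W

ρ = 2.69 μΩ·cm = 2.69×10^-8 Ω·m
A = 187 mm² = 1.870e-04 m²
R₍20₎ = ρL/A = (2.69×10^-8)(3510)/(1.870e-04) = 0.5049 Ω
R₍33.4₎ = R₍20₎(1 + αΔT) = 0.5049 × (1 + 0.0036×13.4) = 0.5293 Ω
P = I²R = (438)² × 0.5293 = 1.02×10^5 W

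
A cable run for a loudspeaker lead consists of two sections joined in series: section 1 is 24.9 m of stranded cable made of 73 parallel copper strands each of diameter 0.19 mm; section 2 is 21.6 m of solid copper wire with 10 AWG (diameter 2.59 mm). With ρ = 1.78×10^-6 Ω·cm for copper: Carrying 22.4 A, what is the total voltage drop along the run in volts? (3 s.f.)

6.43 V

ρ = 1.78×10^-6 Ω·cm = 1.78×10^-8 Ω·m
Section 1: A_strand = π(9.5000e-05)² = 2.835e-08 m²; R₁ = ρL/(N·A_s) = (1.78×10^-8)(24.9)/(73×2.835e-08) = 0.2141 Ω
Section 2: A = π(2.59/2 mm)² = π(1.2950e-03 m)² = 5.269e-06 m²
R₂ = (1.78×10^-8)(21.6)/(5.269e-06) = 0.07298 Ω
R = R₁ + R₂ = 0.2871 Ω
V = IR = 22.4 × 0.2871 = 6.43 V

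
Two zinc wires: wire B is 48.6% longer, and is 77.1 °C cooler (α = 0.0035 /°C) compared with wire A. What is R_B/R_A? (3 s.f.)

1.09

R ∝ ρL/d² with ρ ∝ (1+αΔT), so R_B/R_A = (1 + 48.6/100) × (1 − 0.0035×77.1)
= 1.486 × 0.7301 = 1.09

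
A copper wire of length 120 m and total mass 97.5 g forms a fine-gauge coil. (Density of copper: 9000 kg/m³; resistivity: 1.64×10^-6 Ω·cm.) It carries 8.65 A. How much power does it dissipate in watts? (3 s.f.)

ρ = 1.64×10^-6 Ω·cm = 1.64×10^-8 Ω·m
A = m/(density·L) = 0.0975/(9000×120) = 9.0278e-08 m²
R = ρL/A = (1.64×10^-8)(120)/(9.0278e-08) = 21.8 Ω
P = I²R = (8.65)² × 21.8 = 1630 W

1630 W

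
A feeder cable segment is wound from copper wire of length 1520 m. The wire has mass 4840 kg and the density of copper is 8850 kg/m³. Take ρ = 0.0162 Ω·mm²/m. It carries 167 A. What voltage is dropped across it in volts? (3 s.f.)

ρ = 0.0162 Ω·mm²/m = 1.62×10^-8 Ω·m
A = m/(density·L) = 4840/(8850×1520) = 3.5980e-04 m²
R = ρL/A = (1.62×10^-8)(1520)/(3.5980e-04) = 0.06844 Ω
V = IR = 167 × 0.06844 = 11.4 V

11.4 V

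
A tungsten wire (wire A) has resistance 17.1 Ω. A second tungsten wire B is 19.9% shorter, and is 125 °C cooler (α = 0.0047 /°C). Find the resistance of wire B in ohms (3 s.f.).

R ∝ ρL/d² with ρ ∝ (1+αΔT), so R_B/R_A = (1 − 19.9/100) × (1 − 0.0047×125)
= 0.801 × 0.4125 = 0.3304
R_B = 0.3304 × 17.1 = 5.65 Ω

5.65 Ω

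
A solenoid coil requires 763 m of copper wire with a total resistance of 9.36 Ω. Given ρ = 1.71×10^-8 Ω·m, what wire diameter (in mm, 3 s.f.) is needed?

A = ρL/R = (1.71×10^-8)(763)/(9.36) = 1.394e-06 m²
d = 2√(A/π) = 1.332e-03 m = 1.33 mm

1.33 mm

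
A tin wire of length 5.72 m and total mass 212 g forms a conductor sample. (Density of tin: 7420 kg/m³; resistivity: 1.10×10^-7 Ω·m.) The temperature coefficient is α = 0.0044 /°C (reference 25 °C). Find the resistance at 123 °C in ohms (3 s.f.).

0.180 Ω

A = m/(density·L) = 0.212/(7420×5.72) = 4.9950e-06 m²
R = ρL/A = (1.10×10^-7)(5.72)/(4.9950e-06) = 0.126 Ω
R(123 °C) = 0.126 × (1 + 0.0044×98) = 0.180 Ω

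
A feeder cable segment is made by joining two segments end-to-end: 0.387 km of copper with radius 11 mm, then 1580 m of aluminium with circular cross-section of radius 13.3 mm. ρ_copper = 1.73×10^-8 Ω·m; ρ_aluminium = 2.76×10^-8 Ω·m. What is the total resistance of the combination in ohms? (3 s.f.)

0.0961 Ω

Segment 1: A = πr² = π(1.1000e-02 m)² = 3.801e-04 m²
R₁ = ρL/A = (1.73×10^-8)(387)/(3.801e-04) = 0.01761 Ω
Segment 2: A = πr² = π(1.3300e-02 m)² = 5.557e-04 m²
R₂ = (2.76×10^-8)(1580)/(5.557e-04) = 0.07847 Ω
R = R₁ + R₂ = 0.0961 Ω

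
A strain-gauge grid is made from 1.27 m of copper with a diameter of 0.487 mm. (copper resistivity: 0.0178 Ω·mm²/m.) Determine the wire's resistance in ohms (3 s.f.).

0.121 Ω

ρ = 0.0178 Ω·mm²/m = 1.78×10^-8 Ω·m
A = π(d/2)² = π(2.4350e-04 m)² = 1.863e-07 m²
R = ρL/A = (1.78×10^-8)(1.27 m)/(1.863e-07 m²) = 0.121 Ω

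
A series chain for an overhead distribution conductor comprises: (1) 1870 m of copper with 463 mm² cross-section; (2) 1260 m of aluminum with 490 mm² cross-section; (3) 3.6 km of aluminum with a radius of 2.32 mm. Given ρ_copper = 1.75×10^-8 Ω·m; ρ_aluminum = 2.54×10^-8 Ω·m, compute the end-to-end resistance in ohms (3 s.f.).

Seg 1: A = 463 mm² = 4.630e-04 m²
R_1 = (1.75×10^-8)(1870)/(4.630e-04) = 0.07068 Ω
Seg 2: A = 490 mm² = 4.900e-04 m²
R_2 = (2.54×10^-8)(1260)/(4.900e-04) = 0.06531 Ω
Seg 3: A = πr² = π(2.3200e-03 m)² = 1.691e-05 m²
R_3 = (2.54×10^-8)(3600)/(1.691e-05) = 5.408 Ω
R_total = R_1 + R_2 + R_3 = 5.54 Ω

5.54 Ω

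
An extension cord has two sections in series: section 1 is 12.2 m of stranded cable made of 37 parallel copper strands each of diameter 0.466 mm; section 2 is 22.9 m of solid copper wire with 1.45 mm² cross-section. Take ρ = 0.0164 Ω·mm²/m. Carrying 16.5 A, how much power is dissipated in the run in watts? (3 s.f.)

ρ = 0.0164 Ω·mm²/m = 1.64×10^-8 Ω·m
Section 1: A_strand = π(2.3300e-04)² = 1.706e-07 m²; R₁ = ρL/(N·A_s) = (1.64×10^-8)(12.2)/(37×1.706e-07) = 0.03171 Ω
Section 2: A = 1.45 mm² = 1.450e-06 m²
R₂ = (1.64×10^-8)(22.9)/(1.450e-06) = 0.259 Ω
R = R₁ + R₂ = 0.2907 Ω
P = I²R = (16.5)² × 0.2907 = 79.1 W

79.1 W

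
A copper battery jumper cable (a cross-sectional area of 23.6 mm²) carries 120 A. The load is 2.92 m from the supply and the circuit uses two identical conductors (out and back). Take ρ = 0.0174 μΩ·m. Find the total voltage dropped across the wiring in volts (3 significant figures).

0.517 V

ρ = 0.0174 μΩ·m = 1.74×10^-8 Ω·m
A = 23.6 mm² = 2.360e-05 m²
Total conductor length (both ways) L = 2 × 2.92 = 5.84 m
R = ρL/A = (1.74×10^-8)(5.84)/(2.360e-05) = 0.004306 Ω
V = IR = 120 × 0.004306 = 0.517 V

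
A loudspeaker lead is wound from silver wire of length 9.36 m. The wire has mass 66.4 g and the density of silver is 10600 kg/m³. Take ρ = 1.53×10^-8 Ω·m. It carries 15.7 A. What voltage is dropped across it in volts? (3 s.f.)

A = m/(density·L) = 0.0664/(10600×9.36) = 6.6925e-07 m²
R = ρL/A = (1.53×10^-8)(9.36)/(6.6925e-07) = 0.214 Ω
V = IR = 15.7 × 0.214 = 3.36 V

3.36 V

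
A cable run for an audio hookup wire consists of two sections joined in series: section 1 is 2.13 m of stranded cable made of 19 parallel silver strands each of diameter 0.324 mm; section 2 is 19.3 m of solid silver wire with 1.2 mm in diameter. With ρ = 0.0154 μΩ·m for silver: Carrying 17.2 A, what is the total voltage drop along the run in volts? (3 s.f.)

ρ = 0.0154 μΩ·m = 1.54×10^-8 Ω·m
Section 1: A_strand = π(1.6200e-04)² = 8.245e-08 m²; R₁ = ρL/(N·A_s) = (1.54×10^-8)(2.13)/(19×8.245e-08) = 0.02094 Ω
Section 2: A = π(d/2)² = π(6.0000e-04 m)² = 1.131e-06 m²
R₂ = (1.54×10^-8)(19.3)/(1.131e-06) = 0.2628 Ω
R = R₁ + R₂ = 0.2837 Ω
V = IR = 17.2 × 0.2837 = 4.88 V

4.88 V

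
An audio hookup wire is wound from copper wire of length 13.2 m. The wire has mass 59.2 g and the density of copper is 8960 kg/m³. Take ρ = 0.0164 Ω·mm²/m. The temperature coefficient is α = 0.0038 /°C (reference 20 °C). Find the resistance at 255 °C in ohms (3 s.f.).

ρ = 0.0164 Ω·mm²/m = 1.64×10^-8 Ω·m
A = m/(density·L) = 0.0592/(8960×13.2) = 5.0054e-07 m²
R = ρL/A = (1.64×10^-8)(13.2)/(5.0054e-07) = 0.4325 Ω
R(255 °C) = 0.4325 × (1 + 0.0038×235) = 0.819 Ω

0.819 Ω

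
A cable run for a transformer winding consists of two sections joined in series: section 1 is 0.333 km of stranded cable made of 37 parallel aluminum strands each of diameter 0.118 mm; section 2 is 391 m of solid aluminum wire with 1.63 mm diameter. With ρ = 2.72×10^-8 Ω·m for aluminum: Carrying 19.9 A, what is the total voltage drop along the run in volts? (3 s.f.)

Section 1: A_strand = π(5.9000e-05)² = 1.094e-08 m²; R₁ = ρL/(N·A_s) = (2.72×10^-8)(333)/(37×1.094e-08) = 22.39 Ω
Section 2: A = π(d/2)² = π(8.1500e-04 m)² = 2.087e-06 m²
R₂ = (2.72×10^-8)(391)/(2.087e-06) = 5.097 Ω
R = R₁ + R₂ = 27.48 Ω
V = IR = 19.9 × 27.48 = 547 V

547 V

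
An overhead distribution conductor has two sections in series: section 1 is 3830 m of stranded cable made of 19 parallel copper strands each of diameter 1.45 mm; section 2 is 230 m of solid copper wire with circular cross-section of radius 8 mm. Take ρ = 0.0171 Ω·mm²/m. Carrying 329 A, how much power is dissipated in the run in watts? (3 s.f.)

2.28×10^5 W

ρ = 0.0171 Ω·mm²/m = 1.71×10^-8 Ω·m
Section 1: A_strand = π(7.2500e-04)² = 1.651e-06 m²; R₁ = ρL/(N·A_s) = (1.71×10^-8)(3830)/(19×1.651e-06) = 2.087 Ω
Section 2: A = πr² = π(8.0000e-03 m)² = 2.011e-04 m²
R₂ = (1.71×10^-8)(230)/(2.011e-04) = 0.01956 Ω
R = R₁ + R₂ = 2.107 Ω
P = I²R = (329)² × 2.107 = 2.28×10^5 W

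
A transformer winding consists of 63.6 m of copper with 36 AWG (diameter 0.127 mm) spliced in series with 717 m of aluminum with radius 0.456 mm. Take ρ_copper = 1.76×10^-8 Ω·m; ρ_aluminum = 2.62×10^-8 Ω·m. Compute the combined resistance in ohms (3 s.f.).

117 Ω

Segment 1: A = π(0.127/2 mm)² = π(6.3500e-05 m)² = 1.267e-08 m²
R₁ = ρL/A = (1.76×10^-8)(63.6)/(1.267e-08) = 88.36 Ω
Segment 2: A = πr² = π(4.5600e-04 m)² = 6.533e-07 m²
R₂ = (2.62×10^-8)(717)/(6.533e-07) = 28.76 Ω
R = R₁ + R₂ = 117 Ω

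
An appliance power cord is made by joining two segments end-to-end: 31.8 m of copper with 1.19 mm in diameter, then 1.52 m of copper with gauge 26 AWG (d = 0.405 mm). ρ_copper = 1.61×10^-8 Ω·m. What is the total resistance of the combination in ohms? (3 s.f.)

0.650 Ω

Segment 1: A = π(d/2)² = π(5.9500e-04 m)² = 1.112e-06 m²
R₁ = ρL/A = (1.61×10^-8)(31.8)/(1.112e-06) = 0.4603 Ω
Segment 2: A = π(0.405/2 mm)² = π(2.0250e-04 m)² = 1.288e-07 m²
R₂ = (1.61×10^-8)(1.52)/(1.288e-07) = 0.19 Ω
R = R₁ + R₂ = 0.650 Ω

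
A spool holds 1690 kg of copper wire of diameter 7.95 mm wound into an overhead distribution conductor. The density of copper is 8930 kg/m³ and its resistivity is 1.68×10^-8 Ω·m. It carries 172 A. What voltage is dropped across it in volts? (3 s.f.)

A = π(d/2)² = π(3.9750e-03 m)² = 4.9639e-05 m²
L = m/(density·A) = 1690/(8930×4.9639e-05) = 3813 m
R = ρL/A = (1.68×10^-8)(3813)/(4.9639e-05) = 1.29 Ω
V = IR = 172 × 1.29 = 222 V

222 V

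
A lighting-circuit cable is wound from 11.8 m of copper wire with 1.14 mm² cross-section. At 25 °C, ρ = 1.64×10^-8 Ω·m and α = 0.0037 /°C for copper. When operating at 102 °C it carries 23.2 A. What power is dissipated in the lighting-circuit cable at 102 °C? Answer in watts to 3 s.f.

117 W

A = 1.14 mm² = 1.140e-06 m²
R₍25₎ = ρL/A = (1.64×10^-8)(11.8)/(1.140e-06) = 0.1698 Ω
R₍102₎ = R₍25₎(1 + αΔT) = 0.1698 × (1 + 0.0037×77) = 0.2181 Ω
P = I²R = (23.2)² × 0.2181 = 117 W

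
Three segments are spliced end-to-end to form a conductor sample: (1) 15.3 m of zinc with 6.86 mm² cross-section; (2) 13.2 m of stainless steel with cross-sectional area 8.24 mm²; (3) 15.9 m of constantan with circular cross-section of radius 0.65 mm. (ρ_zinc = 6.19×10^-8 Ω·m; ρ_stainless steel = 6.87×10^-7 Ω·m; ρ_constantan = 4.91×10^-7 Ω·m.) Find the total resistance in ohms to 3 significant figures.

7.12 Ω

Seg 1: A = 6.86 mm² = 6.860e-06 m²
R_1 = (6.19×10^-8)(15.3)/(6.860e-06) = 0.1381 Ω
Seg 2: A = 8.24 mm² = 8.240e-06 m²
R_2 = (6.87×10^-7)(13.2)/(8.240e-06) = 1.101 Ω
Seg 3: A = πr² = π(6.5000e-04 m)² = 1.327e-06 m²
R_3 = (4.91×10^-7)(15.9)/(1.327e-06) = 5.882 Ω
R_total = R_1 + R_2 + R_3 = 7.12 Ω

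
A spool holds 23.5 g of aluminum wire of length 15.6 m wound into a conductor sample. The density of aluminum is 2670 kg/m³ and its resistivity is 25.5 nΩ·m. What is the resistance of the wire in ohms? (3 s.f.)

0.705 Ω

ρ = 25.5 nΩ·m = 2.55×10^-8 Ω·m
A = m/(density·L) = 0.0235/(2670×15.6) = 5.6420e-07 m²
R = ρL/A = (2.55×10^-8)(15.6)/(5.6420e-07) = 0.705 Ω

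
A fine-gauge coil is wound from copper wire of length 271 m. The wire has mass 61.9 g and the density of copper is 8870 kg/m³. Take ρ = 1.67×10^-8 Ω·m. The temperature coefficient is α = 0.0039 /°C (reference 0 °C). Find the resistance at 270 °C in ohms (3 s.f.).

A = m/(density·L) = 0.0619/(8870×271) = 2.5751e-08 m²
R = ρL/A = (1.67×10^-8)(271)/(2.5751e-08) = 175.7 Ω
R(270 °C) = 175.7 × (1 + 0.0039×270) = 361 Ω

361 Ω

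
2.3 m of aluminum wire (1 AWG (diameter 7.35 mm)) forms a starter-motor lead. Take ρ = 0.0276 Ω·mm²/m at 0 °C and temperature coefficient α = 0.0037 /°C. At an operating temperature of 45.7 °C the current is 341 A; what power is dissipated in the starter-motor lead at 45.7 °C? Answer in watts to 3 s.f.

203 W

ρ = 0.0276 Ω·mm²/m = 2.76×10^-8 Ω·m
A = π(7.35/2 mm)² = π(3.6750e-03 m)² = 4.243e-05 m²
R₍0₎ = ρL/A = (2.76×10^-8)(2.3)/(4.243e-05) = 0.001496 Ω
R₍45.7₎ = R₍0₎(1 + αΔT) = 0.001496 × (1 + 0.0037×45.7) = 0.001749 Ω
P = I²R = (341)² × 0.001749 = 203 W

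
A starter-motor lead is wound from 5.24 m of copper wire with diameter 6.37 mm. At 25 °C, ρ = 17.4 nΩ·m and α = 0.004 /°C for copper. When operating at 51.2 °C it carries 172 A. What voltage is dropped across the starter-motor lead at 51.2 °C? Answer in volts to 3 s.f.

ρ = 17.4 nΩ·m = 1.74×10^-8 Ω·m
A = π(d/2)² = π(3.1850e-03 m)² = 3.187e-05 m²
R₍25₎ = ρL/A = (1.74×10^-8)(5.24)/(3.187e-05) = 0.002861 Ω
R₍51.2₎ = R₍25₎(1 + αΔT) = 0.002861 × (1 + 0.004×26.2) = 0.003161 Ω
V = IR = 172 × 0.003161 = 0.544 V

0.544 V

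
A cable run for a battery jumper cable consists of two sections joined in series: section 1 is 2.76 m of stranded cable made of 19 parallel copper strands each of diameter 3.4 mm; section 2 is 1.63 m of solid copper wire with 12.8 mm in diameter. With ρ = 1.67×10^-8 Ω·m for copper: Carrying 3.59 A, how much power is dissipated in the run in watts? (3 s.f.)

0.00617 W

Section 1: A_strand = π(1.7000e-03)² = 9.079e-06 m²; R₁ = ρL/(N·A_s) = (1.67×10^-8)(2.76)/(19×9.079e-06) = 2.672×10^-4 Ω
Section 2: A = π(d/2)² = π(6.4000e-03 m)² = 1.287e-04 m²
R₂ = (1.67×10^-8)(1.63)/(1.287e-04) = 2.115×10^-4 Ω
R = R₁ + R₂ = 4.787×10^-4 Ω
P = I²R = (3.59)² × 4.787×10^-4 = 0.00617 W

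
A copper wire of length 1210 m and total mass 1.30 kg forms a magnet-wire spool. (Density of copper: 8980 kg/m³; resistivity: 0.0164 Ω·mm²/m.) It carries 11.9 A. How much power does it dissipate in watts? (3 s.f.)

23500 W

ρ = 0.0164 Ω·mm²/m = 1.64×10^-8 Ω·m
A = m/(density·L) = 1.3/(8980×1210) = 1.1964e-07 m²
R = ρL/A = (1.64×10^-8)(1210)/(1.1964e-07) = 165.9 Ω
P = I²R = (11.9)² × 165.9 = 23500 W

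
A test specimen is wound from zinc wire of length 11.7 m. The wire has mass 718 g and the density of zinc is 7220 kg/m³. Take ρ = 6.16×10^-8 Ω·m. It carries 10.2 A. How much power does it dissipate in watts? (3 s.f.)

8.82 W

A = m/(density·L) = 0.718/(7220×11.7) = 8.4997e-06 m²
R = ρL/A = (6.16×10^-8)(11.7)/(8.4997e-06) = 0.08479 Ω
P = I²R = (10.2)² × 0.08479 = 8.82 W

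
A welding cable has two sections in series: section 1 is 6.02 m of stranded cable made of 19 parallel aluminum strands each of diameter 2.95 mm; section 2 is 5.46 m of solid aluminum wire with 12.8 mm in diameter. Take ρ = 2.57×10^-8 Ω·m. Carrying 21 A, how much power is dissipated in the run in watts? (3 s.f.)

Section 1: A_strand = π(1.4750e-03)² = 6.835e-06 m²; R₁ = ρL/(N·A_s) = (2.57×10^-8)(6.02)/(19×6.835e-06) = 0.001191 Ω
Section 2: A = π(d/2)² = π(6.4000e-03 m)² = 1.287e-04 m²
R₂ = (2.57×10^-8)(5.46)/(1.287e-04) = 0.00109 Ω
R = R₁ + R₂ = 0.002282 Ω
P = I²R = (21)² × 0.002282 = 1.01 W

1.01 W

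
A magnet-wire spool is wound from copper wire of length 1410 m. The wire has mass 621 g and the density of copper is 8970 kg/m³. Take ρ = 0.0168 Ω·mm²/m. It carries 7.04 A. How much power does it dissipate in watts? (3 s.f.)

ρ = 0.0168 Ω·mm²/m = 1.68×10^-8 Ω·m
A = m/(density·L) = 0.621/(8970×1410) = 4.9100e-08 m²
R = ρL/A = (1.68×10^-8)(1410)/(4.9100e-08) = 482.4 Ω
P = I²R = (7.04)² × 482.4 = 23900 W

23900 W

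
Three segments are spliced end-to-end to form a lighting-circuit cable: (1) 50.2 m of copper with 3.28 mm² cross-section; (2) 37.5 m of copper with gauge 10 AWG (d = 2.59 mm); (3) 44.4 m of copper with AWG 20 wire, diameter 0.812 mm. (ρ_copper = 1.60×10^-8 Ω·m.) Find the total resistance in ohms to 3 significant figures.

1.73 Ω

Seg 1: A = 3.28 mm² = 3.280e-06 m²
R_1 = (1.60×10^-8)(50.2)/(3.280e-06) = 0.2449 Ω
Seg 2: A = π(2.59/2 mm)² = π(1.2950e-03 m)² = 5.269e-06 m²
R_2 = (1.60×10^-8)(37.5)/(5.269e-06) = 0.1139 Ω
Seg 3: A = π(0.812/2 mm)² = π(4.0600e-04 m)² = 5.178e-07 m²
R_3 = (1.60×10^-8)(44.4)/(5.178e-07) = 1.372 Ω
R_total = R_1 + R_2 + R_3 = 1.73 Ω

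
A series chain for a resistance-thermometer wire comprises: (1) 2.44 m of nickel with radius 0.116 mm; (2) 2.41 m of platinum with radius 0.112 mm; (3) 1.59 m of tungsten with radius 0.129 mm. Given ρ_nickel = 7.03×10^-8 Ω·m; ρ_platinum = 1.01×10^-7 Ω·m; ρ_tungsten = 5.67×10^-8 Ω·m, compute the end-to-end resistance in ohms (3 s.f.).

12.0 Ω

Seg 1: A = πr² = π(1.1600e-04 m)² = 4.227e-08 m²
R_1 = (7.03×10^-8)(2.44)/(4.227e-08) = 4.058 Ω
Seg 2: A = πr² = π(1.1200e-04 m)² = 3.941e-08 m²
R_2 = (1.01×10^-7)(2.41)/(3.941e-08) = 6.177 Ω
Seg 3: A = πr² = π(1.2900e-04 m)² = 5.228e-08 m²
R_3 = (5.67×10^-8)(1.59)/(5.228e-08) = 1.724 Ω
R_total = R_1 + R_2 + R_3 = 12.0 Ω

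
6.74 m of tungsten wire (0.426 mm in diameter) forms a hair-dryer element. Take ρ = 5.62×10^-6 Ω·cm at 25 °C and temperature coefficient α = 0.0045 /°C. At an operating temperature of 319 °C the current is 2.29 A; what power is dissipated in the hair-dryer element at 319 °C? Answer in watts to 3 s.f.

ρ = 5.62×10^-6 Ω·cm = 5.62×10^-8 Ω·m
A = π(d/2)² = π(2.1300e-04 m)² = 1.425e-07 m²
R₍25₎ = ρL/A = (5.62×10^-8)(6.74)/(1.425e-07) = 2.658 Ω
R₍319₎ = R₍25₎(1 + αΔT) = 2.658 × (1 + 0.0045×294) = 6.174 Ω
P = I²R = (2.29)² × 6.174 = 32.4 W

32.4 W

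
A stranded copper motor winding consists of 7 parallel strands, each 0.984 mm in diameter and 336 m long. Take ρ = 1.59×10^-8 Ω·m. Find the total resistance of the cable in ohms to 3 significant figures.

A_strand = π(4.9200e-04 m)² = 7.605e-07 m²
R_strand = ρL/A = (1.59×10^-8)(336)/(7.605e-07) = 7.025 Ω
R_total = R_strand/N = 7.025/7 = 1.00 Ω

1.00 Ω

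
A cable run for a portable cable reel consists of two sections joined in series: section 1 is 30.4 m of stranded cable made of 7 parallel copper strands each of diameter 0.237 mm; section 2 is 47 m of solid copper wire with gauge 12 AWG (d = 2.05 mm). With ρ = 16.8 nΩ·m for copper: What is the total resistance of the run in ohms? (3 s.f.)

ρ = 16.8 nΩ·m = 1.68×10^-8 Ω·m
Section 1: A_strand = π(1.1850e-04)² = 4.412e-08 m²; R₁ = ρL/(N·A_s) = (1.68×10^-8)(30.4)/(7×4.412e-08) = 1.654 Ω
Section 2: A = π(2.05/2 mm)² = π(1.0250e-03 m)² = 3.301e-06 m²
R₂ = (1.68×10^-8)(47)/(3.301e-06) = 0.2392 Ω
R = R₁ + R₂ = 1.89 Ω

1.89 Ω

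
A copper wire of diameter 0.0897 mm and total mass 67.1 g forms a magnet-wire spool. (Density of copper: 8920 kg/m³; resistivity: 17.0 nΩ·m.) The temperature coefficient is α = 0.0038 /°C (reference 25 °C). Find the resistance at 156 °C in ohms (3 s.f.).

ρ = 17.0 nΩ·m = 1.70×10^-8 Ω·m
A = π(d/2)² = π(4.4850e-05 m)² = 6.3194e-09 m²
L = m/(density·A) = 0.0671/(8920×6.3194e-09) = 1190 m
R = ρL/A = (1.70×10^-8)(1190)/(6.3194e-09) = 3202 Ω
R(156 °C) = 3202 × (1 + 0.0038×131) = 4800 Ω

4800 Ω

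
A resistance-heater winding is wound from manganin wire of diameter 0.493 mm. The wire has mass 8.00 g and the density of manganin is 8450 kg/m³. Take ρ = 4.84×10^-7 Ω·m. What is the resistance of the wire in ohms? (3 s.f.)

A = π(d/2)² = π(2.4650e-04 m)² = 1.9089e-07 m²
L = m/(density·A) = 0.008/(8450×1.9089e-07) = 4.96 m
R = ρL/A = (4.84×10^-7)(4.96)/(1.9089e-07) = 12.6 Ω

12.6 Ω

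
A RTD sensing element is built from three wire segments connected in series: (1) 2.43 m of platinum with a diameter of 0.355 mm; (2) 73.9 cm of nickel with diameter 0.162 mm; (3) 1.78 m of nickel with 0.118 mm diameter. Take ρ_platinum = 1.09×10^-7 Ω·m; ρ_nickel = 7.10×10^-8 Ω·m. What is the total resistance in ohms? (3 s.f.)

16.8 Ω

Seg 1: A = π(d/2)² = π(1.7750e-04 m)² = 9.898e-08 m²
R_1 = (1.09×10^-7)(2.43)/(9.898e-08) = 2.676 Ω
Seg 2: A = π(d/2)² = π(8.1000e-05 m)² = 2.061e-08 m²
R_2 = (7.10×10^-8)(0.739)/(2.061e-08) = 2.546 Ω
Seg 3: A = π(d/2)² = π(5.9000e-05 m)² = 1.094e-08 m²
R_3 = (7.10×10^-8)(1.78)/(1.094e-08) = 11.56 Ω
R_total = R_1 + R_2 + R_3 = 16.8 Ω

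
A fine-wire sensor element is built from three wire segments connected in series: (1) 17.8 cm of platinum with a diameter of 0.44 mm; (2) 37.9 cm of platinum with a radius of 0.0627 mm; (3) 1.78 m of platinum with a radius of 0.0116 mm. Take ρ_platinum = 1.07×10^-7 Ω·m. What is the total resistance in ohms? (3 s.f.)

Seg 1: A = π(d/2)² = π(2.2000e-04 m)² = 1.521e-07 m²
R_1 = (1.07×10^-7)(0.178)/(1.521e-07) = 0.1253 Ω
Seg 2: A = πr² = π(6.2700e-05 m)² = 1.235e-08 m²
R_2 = (1.07×10^-7)(0.379)/(1.235e-08) = 3.284 Ω
Seg 3: A = πr² = π(1.1600e-05 m)² = 4.227e-10 m²
R_3 = (1.07×10^-7)(1.78)/(4.227e-10) = 450.5 Ω
R_total = R_1 + R_2 + R_3 = 454 Ω

454 Ω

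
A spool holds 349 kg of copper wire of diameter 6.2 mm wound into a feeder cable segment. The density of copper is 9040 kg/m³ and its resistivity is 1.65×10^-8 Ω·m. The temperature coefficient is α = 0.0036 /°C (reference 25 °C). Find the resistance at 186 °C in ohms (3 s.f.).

A = π(d/2)² = π(3.1000e-03 m)² = 3.0191e-05 m²
L = m/(density·A) = 349/(9040×3.0191e-05) = 1279 m
R = ρL/A = (1.65×10^-8)(1279)/(3.0191e-05) = 0.6989 Ω
R(186 °C) = 0.6989 × (1 + 0.0036×161) = 1.10 Ω

1.10 Ω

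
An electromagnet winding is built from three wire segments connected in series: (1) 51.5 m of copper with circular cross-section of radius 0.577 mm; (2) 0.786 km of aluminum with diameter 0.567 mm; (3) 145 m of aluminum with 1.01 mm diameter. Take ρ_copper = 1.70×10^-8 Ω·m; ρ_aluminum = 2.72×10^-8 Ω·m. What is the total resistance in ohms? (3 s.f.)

Seg 1: A = πr² = π(5.7700e-04 m)² = 1.046e-06 m²
R_1 = (1.70×10^-8)(51.5)/(1.046e-06) = 0.8371 Ω
Seg 2: A = π(d/2)² = π(2.8350e-04 m)² = 2.525e-07 m²
R_2 = (2.72×10^-8)(786)/(2.525e-07) = 84.67 Ω
Seg 3: A = π(d/2)² = π(5.0500e-04 m)² = 8.012e-07 m²
R_3 = (2.72×10^-8)(145)/(8.012e-07) = 4.923 Ω
R_total = R_1 + R_2 + R_3 = 90.4 Ω

90.4 Ω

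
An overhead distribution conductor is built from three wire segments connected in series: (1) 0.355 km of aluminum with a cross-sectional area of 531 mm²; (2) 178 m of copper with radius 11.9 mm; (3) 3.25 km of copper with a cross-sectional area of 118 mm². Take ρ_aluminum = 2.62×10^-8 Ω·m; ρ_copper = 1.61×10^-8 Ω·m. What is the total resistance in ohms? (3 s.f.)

0.467 Ω

Seg 1: A = 531 mm² = 5.310e-04 m²
R_1 = (2.62×10^-8)(355)/(5.310e-04) = 0.01752 Ω
Seg 2: A = πr² = π(1.1900e-02 m)² = 4.449e-04 m²
R_2 = (1.61×10^-8)(178)/(4.449e-04) = 0.006442 Ω
Seg 3: A = 118 mm² = 1.180e-04 m²
R_3 = (1.61×10^-8)(3250)/(1.180e-04) = 0.4434 Ω
R_total = R_1 + R_2 + R_3 = 0.467 Ω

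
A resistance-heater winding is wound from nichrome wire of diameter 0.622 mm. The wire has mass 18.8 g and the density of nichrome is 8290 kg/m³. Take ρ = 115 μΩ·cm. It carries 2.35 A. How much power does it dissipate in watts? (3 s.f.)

156 W

ρ = 115 μΩ·cm = 1.15×10^-6 Ω·m
A = π(d/2)² = π(3.1100e-04 m)² = 3.0386e-07 m²
L = m/(density·A) = 0.0188/(8290×3.0386e-07) = 7.463 m
R = ρL/A = (1.15×10^-6)(7.463)/(3.0386e-07) = 28.25 Ω
P = I²R = (2.35)² × 28.25 = 156 W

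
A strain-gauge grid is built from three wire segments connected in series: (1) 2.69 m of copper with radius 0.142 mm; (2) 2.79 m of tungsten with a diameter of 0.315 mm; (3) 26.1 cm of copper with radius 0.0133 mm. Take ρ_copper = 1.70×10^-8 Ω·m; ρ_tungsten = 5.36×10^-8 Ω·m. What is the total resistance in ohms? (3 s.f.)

Seg 1: A = πr² = π(1.4200e-04 m)² = 6.335e-08 m²
R_1 = (1.70×10^-8)(2.69)/(6.335e-08) = 0.7219 Ω
Seg 2: A = π(d/2)² = π(1.5750e-04 m)² = 7.793e-08 m²
R_2 = (5.36×10^-8)(2.79)/(7.793e-08) = 1.919 Ω
Seg 3: A = πr² = π(1.3300e-05 m)² = 5.557e-10 m²
R_3 = (1.70×10^-8)(0.261)/(5.557e-10) = 7.984 Ω
R_total = R_1 + R_2 + R_3 = 10.6 Ω

10.6 Ω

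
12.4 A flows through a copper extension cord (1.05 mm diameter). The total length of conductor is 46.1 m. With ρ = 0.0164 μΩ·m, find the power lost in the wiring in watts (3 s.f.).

134 W

ρ = 0.0164 μΩ·m = 1.64×10^-8 Ω·m
A = π(d/2)² = π(5.2500e-04 m)² = 8.659e-07 m²
R = ρL/A = (1.64×10^-8)(46.1)/(8.659e-07) = 0.8731 Ω
P = I²R = (12.4)² × 0.8731 = 134 W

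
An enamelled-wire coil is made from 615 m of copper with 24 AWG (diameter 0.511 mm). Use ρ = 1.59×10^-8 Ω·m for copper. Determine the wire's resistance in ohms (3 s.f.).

A = π(0.511/2 mm)² = π(2.5550e-04 m)² = 2.051e-07 m²
R = ρL/A = (1.59×10^-8)(615 m)/(2.051e-07 m²) = 47.7 Ω

47.7 Ω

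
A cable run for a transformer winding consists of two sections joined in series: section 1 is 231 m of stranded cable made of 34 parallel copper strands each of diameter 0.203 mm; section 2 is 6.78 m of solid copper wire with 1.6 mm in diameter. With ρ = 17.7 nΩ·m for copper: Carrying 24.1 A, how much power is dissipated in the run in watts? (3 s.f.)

ρ = 17.7 nΩ·m = 1.77×10^-8 Ω·m
Section 1: A_strand = π(1.0150e-04)² = 3.237e-08 m²; R₁ = ρL/(N·A_s) = (1.77×10^-8)(231)/(34×3.237e-08) = 3.716 Ω
Section 2: A = π(d/2)² = π(8.0000e-04 m)² = 2.011e-06 m²
R₂ = (1.77×10^-8)(6.78)/(2.011e-06) = 0.05969 Ω
R = R₁ + R₂ = 3.775 Ω
P = I²R = (24.1)² × 3.775 = 2190 W

2190 W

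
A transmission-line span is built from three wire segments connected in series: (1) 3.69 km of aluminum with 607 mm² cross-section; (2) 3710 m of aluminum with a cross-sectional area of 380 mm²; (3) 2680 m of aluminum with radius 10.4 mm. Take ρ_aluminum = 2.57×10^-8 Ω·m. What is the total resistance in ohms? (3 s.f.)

0.610 Ω

Seg 1: A = 607 mm² = 6.070e-04 m²
R_1 = (2.57×10^-8)(3690)/(6.070e-04) = 0.1562 Ω
Seg 2: A = 380 mm² = 3.800e-04 m²
R_2 = (2.57×10^-8)(3710)/(3.800e-04) = 0.2509 Ω
Seg 3: A = πr² = π(1.0400e-02 m)² = 3.398e-04 m²
R_3 = (2.57×10^-8)(2680)/(3.398e-04) = 0.2027 Ω
R_total = R_1 + R_2 + R_3 = 0.610 Ω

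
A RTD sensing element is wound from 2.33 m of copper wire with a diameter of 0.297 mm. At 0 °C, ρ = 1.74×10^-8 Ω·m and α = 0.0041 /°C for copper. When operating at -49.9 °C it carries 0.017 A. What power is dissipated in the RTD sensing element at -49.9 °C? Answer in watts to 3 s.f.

A = π(d/2)² = π(1.4850e-04 m)² = 6.928e-08 m²
R₍0₎ = ρL/A = (1.74×10^-8)(2.33)/(6.928e-08) = 0.5852 Ω
R₍-49.9₎ = R₍0₎(1 + αΔT) = 0.5852 × (1 + 0.0041×-49.9) = 0.4655 Ω
P = I²R = (0.017)² × 0.4655 = 1.35×10^-4 W

1.35×10^-4 W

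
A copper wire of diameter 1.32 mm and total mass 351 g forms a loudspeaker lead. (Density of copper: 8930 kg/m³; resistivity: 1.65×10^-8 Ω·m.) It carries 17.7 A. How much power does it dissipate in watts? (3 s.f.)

A = π(d/2)² = π(6.6000e-04 m)² = 1.3685e-06 m²
L = m/(density·A) = 0.351/(8930×1.3685e-06) = 28.72 m
R = ρL/A = (1.65×10^-8)(28.72)/(1.3685e-06) = 0.3463 Ω
P = I²R = (17.7)² × 0.3463 = 108 W

108 W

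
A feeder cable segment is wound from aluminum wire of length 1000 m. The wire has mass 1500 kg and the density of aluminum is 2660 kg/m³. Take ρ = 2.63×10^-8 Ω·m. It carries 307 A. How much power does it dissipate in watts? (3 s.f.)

A = m/(density·L) = 1500/(2660×1000) = 5.6391e-04 m²
R = ρL/A = (2.63×10^-8)(1000)/(5.6391e-04) = 0.04664 Ω
P = I²R = (307)² × 0.04664 = 4400 W

4400 W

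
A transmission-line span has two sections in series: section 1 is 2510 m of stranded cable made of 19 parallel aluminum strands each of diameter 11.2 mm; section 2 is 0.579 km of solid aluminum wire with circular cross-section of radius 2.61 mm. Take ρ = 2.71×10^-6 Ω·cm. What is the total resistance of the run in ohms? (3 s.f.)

ρ = 2.71×10^-6 Ω·cm = 2.71×10^-8 Ω·m
Section 1: A_strand = π(5.6000e-03)² = 9.852e-05 m²; R₁ = ρL/(N·A_s) = (2.71×10^-8)(2510)/(19×9.852e-05) = 0.03634 Ω
Section 2: A = πr² = π(2.6100e-03 m)² = 2.140e-05 m²
R₂ = (2.71×10^-8)(579)/(2.140e-05) = 0.7332 Ω
R = R₁ + R₂ = 0.770 Ω

0.770 Ω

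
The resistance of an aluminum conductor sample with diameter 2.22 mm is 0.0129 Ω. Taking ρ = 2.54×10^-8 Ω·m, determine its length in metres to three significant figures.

1.97 m

A = π(d/2)² = π(1.1100e-03 m)² = 3.871e-06 m²
L = RA/ρ = (0.0129)(3.871e-06)/(2.54×10^-8) = 1.97 m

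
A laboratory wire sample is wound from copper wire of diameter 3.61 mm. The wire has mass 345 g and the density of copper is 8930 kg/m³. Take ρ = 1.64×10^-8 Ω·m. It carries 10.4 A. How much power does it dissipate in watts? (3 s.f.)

0.654 W

A = π(d/2)² = π(1.8050e-03 m)² = 1.0235e-05 m²
L = m/(density·A) = 0.345/(8930×1.0235e-05) = 3.775 m
R = ρL/A = (1.64×10^-8)(3.775)/(1.0235e-05) = 0.006048 Ω
P = I²R = (10.4)² × 0.006048 = 0.654 W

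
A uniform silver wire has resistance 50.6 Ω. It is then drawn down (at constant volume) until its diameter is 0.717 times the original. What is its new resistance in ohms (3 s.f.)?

191 Ω

Volume constant ⇒ L' = L/r² with r = 0.717. R' = ρL'/A' = ρ(L/r²)/(πr²d₀²/4) = R/r⁴.
R' = 3.784 × 50.6 = 191 Ω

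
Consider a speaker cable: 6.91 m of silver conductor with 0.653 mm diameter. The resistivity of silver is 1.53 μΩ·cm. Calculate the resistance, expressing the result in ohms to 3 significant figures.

ρ = 1.53 μΩ·cm = 1.53×10^-8 Ω·m
A = π(d/2)² = π(3.2650e-04 m)² = 3.349e-07 m²
R = ρL/A = (1.53×10^-8)(6.91 m)/(3.349e-07 m²) = 0.316 Ω

0.316 Ω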